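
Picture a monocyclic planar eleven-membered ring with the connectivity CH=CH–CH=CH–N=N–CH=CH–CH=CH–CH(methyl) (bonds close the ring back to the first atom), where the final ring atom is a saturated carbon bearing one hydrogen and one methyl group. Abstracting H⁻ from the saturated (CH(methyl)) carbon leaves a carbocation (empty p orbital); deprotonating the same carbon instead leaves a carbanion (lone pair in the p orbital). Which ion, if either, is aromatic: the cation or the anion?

The cation

Once that carbon is sp², every ring atom has a p orbital and both ions are fully conjugated.
Cation: 5 × 2 + 0 = 10 π electrons → 4(2)+2, aromatic.
Anion: 5 × 2 + 2 = 12 π electrons → 4(3), antiaromatic.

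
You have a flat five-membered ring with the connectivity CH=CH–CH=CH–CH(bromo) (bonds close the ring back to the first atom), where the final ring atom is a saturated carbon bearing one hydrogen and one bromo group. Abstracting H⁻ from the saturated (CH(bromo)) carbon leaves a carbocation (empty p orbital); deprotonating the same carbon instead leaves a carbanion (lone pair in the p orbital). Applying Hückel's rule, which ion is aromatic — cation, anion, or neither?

The anion

Once that carbon is sp², every ring atom has a p orbital and both ions are fully conjugated.
Cation: 2 × 2 + 0 = 4 π electrons → 4(1), antiaromatic.
Anion: 2 × 2 + 2 = 6 π electrons → 4(1)+2, aromatic.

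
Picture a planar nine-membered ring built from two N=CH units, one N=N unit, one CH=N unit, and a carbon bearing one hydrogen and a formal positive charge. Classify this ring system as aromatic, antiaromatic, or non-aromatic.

Antiaromatic

Every ring atom contributes a p orbital perpendicular to the ring (the double-bond atoms are sp², each contributing one p electron; the doubly-bonded nitrogens are pyridine-type — their lone pairs lie in the ring plane, leaving one electron in the p orbital; the carbocation has an empty p orbital), so the π system is cyclic and fully conjugated.
Adding the contributions, 4 × 2 = 8 from the double-bond units + 0 from the CH(+) atom = 8.
8 is a 4n count (n = 2), so the planar conjugated ring is antiaromatic.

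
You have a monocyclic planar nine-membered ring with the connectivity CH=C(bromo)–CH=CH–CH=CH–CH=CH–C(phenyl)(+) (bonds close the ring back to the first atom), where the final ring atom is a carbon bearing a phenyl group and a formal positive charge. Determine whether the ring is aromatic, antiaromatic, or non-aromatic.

The p orbitals form a continuous loop: each doubly-bonded ring atom is sp² with one p-orbital electron; the carbocation has an empty p orbital. The ring is fully conjugated.
π-electron count: 4 × 2 = 8 from the double-bond units + 0 from the C(phenyl)(+) atom = 8.
A 4n π count (8, n = 2) in a planar conjugated ring means antiaromatic.

Antiaromatic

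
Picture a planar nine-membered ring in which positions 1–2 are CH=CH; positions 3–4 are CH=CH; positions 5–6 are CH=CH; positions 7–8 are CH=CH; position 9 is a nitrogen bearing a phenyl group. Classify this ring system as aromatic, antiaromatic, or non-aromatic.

Aromatic

All ring atoms are sp² and supply a p orbital to the ring (the double-bond atoms are sp², each contributing one p electron; the pyrrole-type nitrogen donates its lone pair from the p orbital); the conjugation is uninterrupted.
π-electron count: 4 × 2 = 8 from the double-bond units + 2 from the N(phenyl) atom = 10.
Since 10 = 4·2 + 2, the ring meets the 4n+2 criterion.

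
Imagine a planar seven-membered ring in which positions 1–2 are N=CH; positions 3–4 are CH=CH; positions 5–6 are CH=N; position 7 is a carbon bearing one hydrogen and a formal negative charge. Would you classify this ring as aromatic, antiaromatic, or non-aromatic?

Antiaromatic

Every ring atom contributes a p orbital perpendicular to the ring (the double-bond atoms are sp², each contributing one p electron; the doubly-bonded nitrogens are pyridine-type — their lone pairs lie in the ring plane, leaving one electron in the p orbital; the carbanion's lone pair occupies the p orbital), so the π system is cyclic and fully conjugated.
Adding the contributions, 3 × 2 = 6 from the double-bond units + 2 from the CH(-) atom = 8.
A 4n π count (8, n = 2) in a planar conjugated ring means antiaromatic.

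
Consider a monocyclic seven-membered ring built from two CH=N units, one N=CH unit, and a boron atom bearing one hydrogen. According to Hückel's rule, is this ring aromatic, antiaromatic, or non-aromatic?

Aromatic

Every ring atom contributes a p orbital perpendicular to the ring (each doubly-bonded ring atom is sp² with one p-orbital electron; each =N– nitrogen is pyridine-type (lone pair in the sp² plane, one electron in the p orbital); the boron has an empty p orbital), so the π system is cyclic and fully conjugated.
Counting π electrons: 3 × 2 = 6 from the double-bond units + 0 from the BH atom = 6.
With 6 π electrons (n = 1), the Hückel 4n+2 condition holds.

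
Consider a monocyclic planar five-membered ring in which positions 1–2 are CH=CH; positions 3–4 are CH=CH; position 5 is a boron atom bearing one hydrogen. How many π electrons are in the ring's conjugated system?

Every ring atom contributes a p orbital perpendicular to the ring (the double-bond atoms are sp², each contributing one p electron; the boron has an empty p orbital), so the π system is cyclic and fully conjugated.
π-electron count: 2 × 2 = 4 from the double-bond units + 0 from the BH atom = 4.
This is borole.

4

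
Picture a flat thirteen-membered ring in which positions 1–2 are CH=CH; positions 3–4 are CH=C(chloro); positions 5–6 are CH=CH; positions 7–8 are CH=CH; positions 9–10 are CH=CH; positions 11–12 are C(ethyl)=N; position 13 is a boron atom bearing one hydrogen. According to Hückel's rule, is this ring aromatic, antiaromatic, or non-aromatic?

Every ring atom contributes a p orbital perpendicular to the ring (the double-bond atoms are sp², each contributing one p electron; the doubly-bonded nitrogens are pyridine-type — their lone pairs lie in the ring plane, leaving one electron in the p orbital; the boron has an empty p orbital), so the π system is cyclic and fully conjugated.
π-electron count: 6 × 2 = 12 from the double-bond units + 0 from the BH atom = 12.
12 = 4(3); a planar, fully conjugated 4n system is antiaromatic.

Antiaromatic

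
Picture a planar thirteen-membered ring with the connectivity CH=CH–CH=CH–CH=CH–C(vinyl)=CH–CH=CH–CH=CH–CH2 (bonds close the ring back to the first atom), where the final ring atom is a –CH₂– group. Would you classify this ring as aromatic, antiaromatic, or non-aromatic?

Non-aromatic

The CH2 position has four σ bonds — the tetrahedral CH₂ carbon is sp³ and has no p orbital in the ring π system — so the cyclic conjugation is interrupted.
A ring that is not fully conjugated cannot be aromatic or antiaromatic regardless of its π-electron count.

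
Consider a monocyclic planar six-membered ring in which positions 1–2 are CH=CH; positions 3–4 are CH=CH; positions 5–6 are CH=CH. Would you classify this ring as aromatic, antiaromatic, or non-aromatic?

Check conjugation: the double-bond atoms are sp², each contributing one p electron — every position has a p orbital, so the cyclic π system is continuous.
Tallying contributions gives 3 × 2 = 6 from the 3 double-bond units.
That gives a 4n+2 count (6, n = 1).

Aromatic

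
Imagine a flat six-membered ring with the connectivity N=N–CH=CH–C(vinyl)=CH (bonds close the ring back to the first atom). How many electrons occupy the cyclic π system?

6

The p orbitals form a continuous loop: the double-bond atoms are sp², each contributing one p electron; the doubly-bonded nitrogens are pyridine-type — their lone pairs lie in the ring plane, leaving one electron in the p orbital. The ring is fully conjugated.
Counting π electrons: 3 × 2 = 6 from the 3 double-bond units.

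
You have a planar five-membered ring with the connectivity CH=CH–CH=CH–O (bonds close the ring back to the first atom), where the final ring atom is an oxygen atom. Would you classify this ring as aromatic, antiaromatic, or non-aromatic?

Aromatic

All ring atoms are sp² and supply a p orbital to the ring (each doubly-bonded ring atom is sp² with one p-orbital electron; the oxygen donates one lone pair from its p orbital); the conjugation is uninterrupted.
Adding the contributions, 2 × 2 = 4 from the double-bond units + 2 from the O atom = 6.
Since 6 = 4·1 + 2, the ring meets the 4n+2 criterion.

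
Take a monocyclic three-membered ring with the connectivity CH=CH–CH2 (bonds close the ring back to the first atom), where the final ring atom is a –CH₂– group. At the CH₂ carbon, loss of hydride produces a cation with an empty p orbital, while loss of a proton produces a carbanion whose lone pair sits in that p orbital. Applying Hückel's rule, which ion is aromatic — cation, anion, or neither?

In both ions every ring atom is sp² and contributes a p orbital, so both rings are fully conjugated.
Cation: 1 × 2 + 0 = 2 π electrons → 4(0)+2, aromatic.
Anion: 1 × 2 + 2 = 4 π electrons → 4(1), antiaromatic.

The cation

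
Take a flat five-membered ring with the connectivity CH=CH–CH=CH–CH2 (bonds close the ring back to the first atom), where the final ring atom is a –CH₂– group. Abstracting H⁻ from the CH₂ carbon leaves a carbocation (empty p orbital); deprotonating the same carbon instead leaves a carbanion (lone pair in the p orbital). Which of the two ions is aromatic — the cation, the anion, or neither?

The anion

In both ions every ring atom is sp² and contributes a p orbital, so both rings are fully conjugated.
Cation: 2 × 2 + 0 = 4 π electrons → 4(1), antiaromatic.
Anion: 2 × 2 + 2 = 6 π electrons → 4(1)+2, aromatic.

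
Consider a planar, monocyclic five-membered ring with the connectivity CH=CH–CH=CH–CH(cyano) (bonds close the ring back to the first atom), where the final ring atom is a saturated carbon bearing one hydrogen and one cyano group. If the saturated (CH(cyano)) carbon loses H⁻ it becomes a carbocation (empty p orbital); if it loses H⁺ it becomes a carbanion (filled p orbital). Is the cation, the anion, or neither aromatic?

In both ions every ring atom is sp² and contributes a p orbital, so both rings are fully conjugated.
Cation: 2 × 2 + 0 = 4 π electrons → 4(1), antiaromatic.
Anion: 2 × 2 + 2 = 6 π electrons → 4(1)+2, aromatic.

The anion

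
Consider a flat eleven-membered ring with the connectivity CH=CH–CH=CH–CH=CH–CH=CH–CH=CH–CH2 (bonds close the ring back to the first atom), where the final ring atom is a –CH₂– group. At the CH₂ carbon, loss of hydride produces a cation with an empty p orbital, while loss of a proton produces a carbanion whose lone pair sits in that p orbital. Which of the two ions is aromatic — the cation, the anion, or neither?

The cation

In both ions every ring atom is sp² and contributes a p orbital, so both rings are fully conjugated.
Cation: 5 × 2 + 0 = 10 π electrons → 4(2)+2, aromatic.
Anion: 5 × 2 + 2 = 12 π electrons → 4(3), antiaromatic.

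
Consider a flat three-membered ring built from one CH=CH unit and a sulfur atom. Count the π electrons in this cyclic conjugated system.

The p orbitals form a continuous loop: each doubly-bonded ring atom is sp² with one p-orbital electron; the sulfur donates one lone pair from its p orbital. The ring is fully conjugated.
Counting π electrons: 1 × 2 = 2 from the double-bond unit + 2 from the S atom = 4.

4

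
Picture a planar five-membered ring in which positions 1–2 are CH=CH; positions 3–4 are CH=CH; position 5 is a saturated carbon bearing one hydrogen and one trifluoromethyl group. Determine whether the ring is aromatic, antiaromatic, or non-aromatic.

Because that saturated carbon is sp³ and has no p orbital in the ring π system at the CH(trifluoromethyl) position, the π system cannot extend all the way around the ring.
Broken conjugation rules out both aromaticity and antiaromaticity.

Non-aromatic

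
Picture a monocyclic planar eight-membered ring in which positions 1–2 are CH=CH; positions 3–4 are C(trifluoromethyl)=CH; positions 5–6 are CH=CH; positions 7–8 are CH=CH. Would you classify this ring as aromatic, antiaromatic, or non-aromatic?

Antiaromatic

The p orbitals form a continuous loop: every atom in a ring double bond is sp² and brings one electron to the p orbital. The ring is fully conjugated.
Tallying contributions gives 4 × 2 = 8 from the 4 double-bond units.
8 is a 4n count (n = 2), so the planar conjugated ring is antiaromatic.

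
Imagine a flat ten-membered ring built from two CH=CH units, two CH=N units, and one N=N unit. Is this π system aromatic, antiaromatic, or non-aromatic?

Aromatic

The p orbitals form a continuous loop: each doubly-bonded ring atom is sp² with one p-orbital electron; each =N– nitrogen is pyridine-type (lone pair in the sp² plane, one electron in the p orbital). The ring is fully conjugated.
Tallying contributions gives 5 × 2 = 10 from the 5 double-bond units.
That gives a 4n+2 count (10, n = 2).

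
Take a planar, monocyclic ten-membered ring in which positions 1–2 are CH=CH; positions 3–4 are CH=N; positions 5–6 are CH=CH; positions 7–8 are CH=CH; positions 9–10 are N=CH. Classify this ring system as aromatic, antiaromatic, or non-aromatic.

Aromatic

All ring atoms are sp² and supply a p orbital to the ring (the double-bond atoms are sp², each contributing one p electron; each =N– nitrogen is pyridine-type (lone pair in the sp² plane, one electron in the p orbital)); the conjugation is uninterrupted.
Adding the contributions, 5 × 2 = 10 from the 5 double-bond units.
10 = 4(2) + 2, which satisfies Hückel's 4n+2 rule.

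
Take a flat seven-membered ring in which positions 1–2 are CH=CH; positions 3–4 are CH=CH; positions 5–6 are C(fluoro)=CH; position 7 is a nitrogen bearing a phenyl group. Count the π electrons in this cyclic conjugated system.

8

All ring atoms are sp² and supply a p orbital to the ring (the double-bond atoms are sp², each contributing one p electron; the pyrrole-type nitrogen donates its lone pair from the p orbital); the conjugation is uninterrupted.
Counting π electrons: 3 × 2 = 6 from the double-bond units + 2 from the N(phenyl) atom = 8.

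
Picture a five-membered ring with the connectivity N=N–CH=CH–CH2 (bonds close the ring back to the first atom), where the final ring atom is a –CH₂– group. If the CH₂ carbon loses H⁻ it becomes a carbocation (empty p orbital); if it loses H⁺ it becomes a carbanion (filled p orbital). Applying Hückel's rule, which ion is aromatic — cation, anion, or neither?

The anion

Once that carbon is sp², every ring atom has a p orbital and both ions are fully conjugated.
Cation: 2 × 2 + 0 = 4 π electrons → 4(1), antiaromatic.
Anion: 2 × 2 + 2 = 6 π electrons → 4(1)+2, aromatic.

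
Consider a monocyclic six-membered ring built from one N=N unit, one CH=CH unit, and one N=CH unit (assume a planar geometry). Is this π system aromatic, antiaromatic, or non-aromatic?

All ring atoms are sp² and supply a p orbital to the ring (each doubly-bonded ring atom is sp² with one p-orbital electron; each sp² =N– keeps its lone pair in-plane and puts one electron into the π system); the conjugation is uninterrupted.
Tallying contributions gives 3 × 2 = 6 from the 3 double-bond units.
With 6 π electrons (n = 1), the Hückel 4n+2 condition holds.

Aromatic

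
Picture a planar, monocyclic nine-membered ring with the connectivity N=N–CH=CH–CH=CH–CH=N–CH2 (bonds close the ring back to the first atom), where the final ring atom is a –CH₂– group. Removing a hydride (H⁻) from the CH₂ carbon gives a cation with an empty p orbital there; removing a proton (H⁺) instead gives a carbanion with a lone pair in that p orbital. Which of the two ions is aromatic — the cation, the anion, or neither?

The anion

Once that carbon is sp², every ring atom has a p orbital and both ions are fully conjugated.
Cation: 4 × 2 + 0 = 8 π electrons → 4(2), antiaromatic.
Anion: 4 × 2 + 2 = 10 π electrons → 4(2)+2, aromatic.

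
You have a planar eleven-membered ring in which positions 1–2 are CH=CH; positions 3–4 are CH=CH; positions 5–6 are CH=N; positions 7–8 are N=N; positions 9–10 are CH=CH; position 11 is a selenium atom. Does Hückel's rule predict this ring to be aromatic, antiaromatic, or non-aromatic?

The p orbitals form a continuous loop: the double-bond atoms are sp², each contributing one p electron; each =N– nitrogen is pyridine-type (lone pair in the sp² plane, one electron in the p orbital); the selenium donates one lone pair from its p orbital. The ring is fully conjugated.
Tallying contributions gives 5 × 2 = 10 from the double-bond units + 2 from the Se atom = 12.
12 is a 4n count (n = 3), so the planar conjugated ring is antiaromatic.

Antiaromatic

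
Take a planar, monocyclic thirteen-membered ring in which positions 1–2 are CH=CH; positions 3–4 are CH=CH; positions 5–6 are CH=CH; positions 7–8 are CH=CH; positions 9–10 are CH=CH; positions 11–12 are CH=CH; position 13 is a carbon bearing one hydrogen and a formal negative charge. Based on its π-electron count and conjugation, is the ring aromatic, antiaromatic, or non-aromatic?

Aromatic

All ring atoms are sp² and supply a p orbital to the ring (the double-bond atoms are sp², each contributing one p electron; the carbanion's lone pair occupies the p orbital); the conjugation is uninterrupted.
Counting π electrons: 6 × 2 = 12 from the double-bond units + 2 from the CH(-) atom = 14.
That gives a 4n+2 count (14, n = 3).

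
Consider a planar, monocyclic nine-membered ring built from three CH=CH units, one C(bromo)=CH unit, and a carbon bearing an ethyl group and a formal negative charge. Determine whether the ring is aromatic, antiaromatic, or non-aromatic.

Every ring atom contributes a p orbital perpendicular to the ring (the double-bond atoms are sp², each contributing one p electron; the carbanion's lone pair occupies the p orbital), so the π system is cyclic and fully conjugated.
Adding the contributions, 4 × 2 = 8 from the double-bond units + 2 from the C(ethyl)(-) atom = 10.
Since 10 = 4·2 + 2, the ring meets the 4n+2 criterion.

Aromatic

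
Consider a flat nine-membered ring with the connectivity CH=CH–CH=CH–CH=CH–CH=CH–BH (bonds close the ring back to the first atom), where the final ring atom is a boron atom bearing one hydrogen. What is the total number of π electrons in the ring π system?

All ring atoms are sp² and supply a p orbital to the ring (the double-bond atoms are sp², each contributing one p electron; the boron has an empty p orbital); the conjugation is uninterrupted.
Counting π electrons: 4 × 2 = 8 from the double-bond units + 0 from the BH atom = 8.

8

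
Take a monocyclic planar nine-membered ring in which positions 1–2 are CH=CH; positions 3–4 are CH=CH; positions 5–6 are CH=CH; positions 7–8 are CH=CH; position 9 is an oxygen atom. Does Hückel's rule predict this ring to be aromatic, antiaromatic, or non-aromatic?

Aromatic

The p orbitals form a continuous loop: each doubly-bonded ring atom is sp² with one p-orbital electron; the oxygen donates one lone pair from its p orbital. The ring is fully conjugated.
Counting π electrons: 4 × 2 = 8 from the double-bond units + 2 from the O atom = 10.
Since 10 = 4·2 + 2, the ring meets the 4n+2 criterion.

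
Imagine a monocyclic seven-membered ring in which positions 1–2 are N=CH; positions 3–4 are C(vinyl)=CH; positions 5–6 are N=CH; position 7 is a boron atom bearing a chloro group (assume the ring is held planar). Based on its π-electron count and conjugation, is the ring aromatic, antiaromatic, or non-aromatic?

Aromatic

Every ring atom contributes a p orbital perpendicular to the ring (each doubly-bonded ring atom is sp² with one p-orbital electron; each sp² =N– keeps its lone pair in-plane and puts one electron into the π system; the boron has an empty p orbital), so the π system is cyclic and fully conjugated.
Tallying contributions gives 3 × 2 = 6 from the double-bond units + 0 from the B(chloro) atom = 6.
6 = 4(1) + 2, which satisfies Hückel's 4n+2 rule.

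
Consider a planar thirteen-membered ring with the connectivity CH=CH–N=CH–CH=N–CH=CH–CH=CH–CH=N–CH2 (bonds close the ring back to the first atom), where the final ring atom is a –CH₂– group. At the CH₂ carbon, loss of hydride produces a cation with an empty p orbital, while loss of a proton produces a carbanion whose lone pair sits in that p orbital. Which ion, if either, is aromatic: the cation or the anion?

The anion

In both ions every ring atom is sp² and contributes a p orbital, so both rings are fully conjugated.
Cation: 6 × 2 + 0 = 12 π electrons → 4(3), antiaromatic.
Anion: 6 × 2 + 2 = 14 π electrons → 4(3)+2, aromatic.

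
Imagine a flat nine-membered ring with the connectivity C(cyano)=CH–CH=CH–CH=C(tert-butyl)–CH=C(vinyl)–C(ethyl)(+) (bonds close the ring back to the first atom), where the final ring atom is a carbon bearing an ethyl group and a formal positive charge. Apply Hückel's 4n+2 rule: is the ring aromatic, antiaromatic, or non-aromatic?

Every ring atom contributes a p orbital perpendicular to the ring (the double-bond atoms are sp², each contributing one p electron; the carbocation has an empty p orbital), so the π system is cyclic and fully conjugated.
Counting π electrons: 4 × 2 = 8 from the double-bond units + 0 from the C(ethyl)(+) atom = 8.
8 = 4(2); a planar, fully conjugated 4n system is antiaromatic.

Antiaromatic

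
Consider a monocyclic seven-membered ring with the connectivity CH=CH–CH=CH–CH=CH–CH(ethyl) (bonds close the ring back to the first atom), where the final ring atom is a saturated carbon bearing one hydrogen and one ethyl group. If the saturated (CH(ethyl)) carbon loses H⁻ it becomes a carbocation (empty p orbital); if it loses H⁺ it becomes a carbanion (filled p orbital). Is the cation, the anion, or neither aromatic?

The cation

In both ions every ring atom is sp² and contributes a p orbital, so both rings are fully conjugated.
Cation: 3 × 2 + 0 = 6 π electrons → 4(1)+2, aromatic.
Anion: 3 × 2 + 2 = 8 π electrons → 4(2), antiaromatic.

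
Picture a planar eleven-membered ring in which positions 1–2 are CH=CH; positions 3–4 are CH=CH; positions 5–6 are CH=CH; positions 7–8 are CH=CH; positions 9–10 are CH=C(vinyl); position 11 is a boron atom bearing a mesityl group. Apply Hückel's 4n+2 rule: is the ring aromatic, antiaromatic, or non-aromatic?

Check conjugation: each doubly-bonded ring atom is sp² with one p-orbital electron; the boron has an empty p orbital — every position has a p orbital, so the cyclic π system is continuous.
Counting π electrons: 5 × 2 = 10 from the double-bond units + 0 from the B(mesityl) atom = 10.
10 = 4(2) + 2, which satisfies Hückel's 4n+2 rule.

Aromatic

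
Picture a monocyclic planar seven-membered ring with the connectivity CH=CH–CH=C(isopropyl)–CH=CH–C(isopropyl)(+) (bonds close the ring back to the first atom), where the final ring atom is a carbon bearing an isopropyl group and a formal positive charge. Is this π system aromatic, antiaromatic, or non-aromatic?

Every ring atom contributes a p orbital perpendicular to the ring (the double-bond atoms are sp², each contributing one p electron; the carbocation has an empty p orbital), so the π system is cyclic and fully conjugated.
Counting π electrons: 3 × 2 = 6 from the double-bond units + 0 from the C(isopropyl)(+) atom = 6.
6 = 4(1) + 2, which satisfies Hückel's 4n+2 rule.

Aromatic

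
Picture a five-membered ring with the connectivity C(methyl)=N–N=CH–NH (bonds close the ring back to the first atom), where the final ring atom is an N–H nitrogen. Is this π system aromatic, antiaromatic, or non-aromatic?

Aromatic

All ring atoms are sp² and supply a p orbital to the ring (each doubly-bonded ring atom is sp² with one p-orbital electron; each sp² =N– keeps its lone pair in-plane and puts one electron into the π system; the pyrrole-type nitrogen donates its lone pair from the p orbital); the conjugation is uninterrupted.
Adding the contributions, 2 × 2 = 4 from the double-bond units + 2 from the NH atom = 6.
That gives a 4n+2 count (6, n = 1).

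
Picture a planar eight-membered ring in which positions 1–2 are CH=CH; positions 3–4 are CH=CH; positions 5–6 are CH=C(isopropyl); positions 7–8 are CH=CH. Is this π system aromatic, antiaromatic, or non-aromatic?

All ring atoms are sp² and supply a p orbital to the ring (the double-bond atoms are sp², each contributing one p electron); the conjugation is uninterrupted.
π-electron count: 4 × 2 = 8 from the 4 double-bond units.
A 4n π count (8, n = 2) in a planar conjugated ring means antiaromatic.

Antiaromatic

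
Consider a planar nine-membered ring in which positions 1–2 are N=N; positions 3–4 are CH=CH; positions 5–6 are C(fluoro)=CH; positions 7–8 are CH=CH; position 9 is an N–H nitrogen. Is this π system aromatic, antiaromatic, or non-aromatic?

Aromatic

Every ring atom contributes a p orbital perpendicular to the ring (each doubly-bonded ring atom is sp² with one p-orbital electron; the doubly-bonded nitrogens are pyridine-type — their lone pairs lie in the ring plane, leaving one electron in the p orbital; the pyrrole-type nitrogen donates its lone pair from the p orbital), so the π system is cyclic and fully conjugated.
Adding the contributions, 4 × 2 = 8 from the double-bond units + 2 from the NH atom = 10.
Since 10 = 4·2 + 2, the ring meets the 4n+2 criterion.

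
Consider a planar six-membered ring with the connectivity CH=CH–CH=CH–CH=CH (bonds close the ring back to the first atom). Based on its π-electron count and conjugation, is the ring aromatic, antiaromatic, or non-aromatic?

Aromatic

Every ring atom contributes a p orbital perpendicular to the ring (every atom in a ring double bond is sp² and brings one electron to the p orbital), so the π system is cyclic and fully conjugated.
Counting π electrons: 3 × 2 = 6 from the 3 double-bond units.
6 = 4(1) + 2, which satisfies Hückel's 4n+2 rule.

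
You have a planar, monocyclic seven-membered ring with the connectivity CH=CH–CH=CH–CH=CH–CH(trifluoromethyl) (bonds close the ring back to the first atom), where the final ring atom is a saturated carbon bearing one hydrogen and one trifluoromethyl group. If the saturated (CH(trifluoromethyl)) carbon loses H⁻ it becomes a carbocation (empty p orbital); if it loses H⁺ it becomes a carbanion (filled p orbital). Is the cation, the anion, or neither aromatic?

The cation

Once that carbon is sp², every ring atom has a p orbital and both ions are fully conjugated.
Cation: 3 × 2 + 0 = 6 π electrons → 4(1)+2, aromatic.
Anion: 3 × 2 + 2 = 8 π electrons → 4(2), antiaromatic.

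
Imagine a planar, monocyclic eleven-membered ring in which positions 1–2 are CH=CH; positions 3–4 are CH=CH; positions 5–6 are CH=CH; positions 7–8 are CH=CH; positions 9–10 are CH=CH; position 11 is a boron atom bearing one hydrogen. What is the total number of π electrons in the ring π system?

The p orbitals form a continuous loop: every atom in a ring double bond is sp² and brings one electron to the p orbital; the boron has an empty p orbital. The ring is fully conjugated.
Adding the contributions, 5 × 2 = 10 from the double-bond units + 0 from the BH atom = 10.

10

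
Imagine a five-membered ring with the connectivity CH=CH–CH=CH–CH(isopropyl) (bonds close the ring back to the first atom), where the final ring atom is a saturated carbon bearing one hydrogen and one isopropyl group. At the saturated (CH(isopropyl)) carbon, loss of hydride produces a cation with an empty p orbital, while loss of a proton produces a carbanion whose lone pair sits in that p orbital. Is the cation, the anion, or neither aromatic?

Both ions have a continuous loop of p orbitals — each ring atom is sp².
Cation: 2 × 2 + 0 = 4 π electrons → 4(1), antiaromatic.
Anion: 2 × 2 + 2 = 6 π electrons → 4(1)+2, aromatic.

The anion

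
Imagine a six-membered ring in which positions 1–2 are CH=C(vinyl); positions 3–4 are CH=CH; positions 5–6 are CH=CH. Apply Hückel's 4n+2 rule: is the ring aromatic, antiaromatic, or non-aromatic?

Aromatic

Check conjugation: every atom in a ring double bond is sp² and brings one electron to the p orbital — every position has a p orbital, so the cyclic π system is continuous.
Counting π electrons: 3 × 2 = 6 from the 3 double-bond units.
With 6 π electrons (n = 1), the Hückel 4n+2 condition holds.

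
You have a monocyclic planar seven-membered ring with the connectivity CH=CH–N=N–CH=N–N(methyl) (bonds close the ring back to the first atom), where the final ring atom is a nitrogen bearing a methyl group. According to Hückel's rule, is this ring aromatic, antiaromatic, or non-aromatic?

Antiaromatic

The p orbitals form a continuous loop: every atom in a ring double bond is sp² and brings one electron to the p orbital; each sp² =N– keeps its lone pair in-plane and puts one electron into the π system; the pyrrole-type nitrogen donates its lone pair from the p orbital. The ring is fully conjugated.
Tallying contributions gives 3 × 2 = 6 from the double-bond units + 2 from the N(methyl) atom = 8.
8 = 4(2); a planar, fully conjugated 4n system is antiaromatic.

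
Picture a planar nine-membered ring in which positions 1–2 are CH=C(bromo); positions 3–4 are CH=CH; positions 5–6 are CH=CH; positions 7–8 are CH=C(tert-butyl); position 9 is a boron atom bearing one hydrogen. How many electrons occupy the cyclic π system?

8

The p orbitals form a continuous loop: each doubly-bonded ring atom is sp² with one p-orbital electron; the boron has an empty p orbital. The ring is fully conjugated.
Adding the contributions, 4 × 2 = 8 from the double-bond units + 0 from the BH atom = 8.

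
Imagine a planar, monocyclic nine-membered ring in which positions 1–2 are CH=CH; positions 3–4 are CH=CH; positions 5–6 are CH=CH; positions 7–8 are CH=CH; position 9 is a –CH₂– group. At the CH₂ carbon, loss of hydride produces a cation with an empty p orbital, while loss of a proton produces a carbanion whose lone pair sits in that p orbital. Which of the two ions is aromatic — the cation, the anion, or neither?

In both ions every ring atom is sp² and contributes a p orbital, so both rings are fully conjugated.
Cation: 4 × 2 + 0 = 8 π electrons → 4(2), antiaromatic.
Anion: 4 × 2 + 2 = 10 π electrons → 4(2)+2, aromatic.

The anion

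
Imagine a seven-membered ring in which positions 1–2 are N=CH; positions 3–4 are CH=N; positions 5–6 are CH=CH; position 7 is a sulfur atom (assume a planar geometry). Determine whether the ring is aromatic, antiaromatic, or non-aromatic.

Antiaromatic

Check conjugation: the double-bond atoms are sp², each contributing one p electron; each =N– nitrogen is pyridine-type (lone pair in the sp² plane, one electron in the p orbital); the sulfur donates one lone pair from its p orbital — every position has a p orbital, so the cyclic π system is continuous.
Counting π electrons: 3 × 2 = 6 from the double-bond units + 2 from the S atom = 8.
With 8 = 4·2 π electrons, Hückel's rule classifies the planar ring as antiaromatic.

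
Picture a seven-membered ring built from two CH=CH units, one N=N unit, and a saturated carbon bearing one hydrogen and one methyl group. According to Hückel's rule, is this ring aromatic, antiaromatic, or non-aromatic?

At the CH(methyl) position, that saturated carbon is sp³ and has no p orbital in the ring π system; the ring's p-orbital overlap is broken there.
A ring that is not fully conjugated cannot be aromatic or antiaromatic regardless of its π-electron count.

Non-aromatic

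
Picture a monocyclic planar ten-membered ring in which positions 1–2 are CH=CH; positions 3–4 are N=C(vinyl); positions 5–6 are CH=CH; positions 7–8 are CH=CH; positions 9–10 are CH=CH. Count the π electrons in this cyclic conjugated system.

All ring atoms are sp² and supply a p orbital to the ring (every atom in a ring double bond is sp² and brings one electron to the p orbital; each sp² =N– keeps its lone pair in-plane and puts one electron into the π system); the conjugation is uninterrupted.
Adding the contributions, 5 × 2 = 10 from the 5 double-bond units.

10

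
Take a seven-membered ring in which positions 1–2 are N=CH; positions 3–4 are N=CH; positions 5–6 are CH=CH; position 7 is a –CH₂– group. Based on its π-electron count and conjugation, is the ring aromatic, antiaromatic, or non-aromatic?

Non-aromatic

Because the tetrahedral CH₂ carbon is sp³ and has no p orbital in the ring π system at the CH2 position, the π system cannot extend all the way around the ring.
Without a continuous loop of overlapping p orbitals the Hückel electron count never comes into play.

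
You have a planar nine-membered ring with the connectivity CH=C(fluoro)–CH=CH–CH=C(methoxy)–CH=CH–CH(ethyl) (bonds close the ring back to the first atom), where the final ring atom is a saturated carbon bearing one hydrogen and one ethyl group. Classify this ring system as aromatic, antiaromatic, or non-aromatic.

The CH(ethyl) carbon is saturated: that saturated carbon is sp³ and has no p orbital in the ring π system. Conjugation is not continuous around the ring.
Broken conjugation rules out both aromaticity and antiaromaticity.

Non-aromatic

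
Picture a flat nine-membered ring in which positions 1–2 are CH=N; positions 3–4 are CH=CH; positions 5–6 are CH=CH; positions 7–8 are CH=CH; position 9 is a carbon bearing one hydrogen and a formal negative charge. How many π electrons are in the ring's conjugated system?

All ring atoms are sp² and supply a p orbital to the ring (every atom in a ring double bond is sp² and brings one electron to the p orbital; the doubly-bonded nitrogens are pyridine-type — their lone pairs lie in the ring plane, leaving one electron in the p orbital; the carbanion's lone pair occupies the p orbital); the conjugation is uninterrupted.
π-electron count: 4 × 2 = 8 from the double-bond units + 2 from the CH(-) atom = 10.

10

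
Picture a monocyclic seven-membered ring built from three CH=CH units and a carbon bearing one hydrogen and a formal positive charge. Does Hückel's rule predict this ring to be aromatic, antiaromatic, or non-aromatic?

The p orbitals form a continuous loop: the double-bond atoms are sp², each contributing one p electron; the carbocation has an empty p orbital. The ring is fully conjugated.
Counting π electrons: 3 × 2 = 6 from the double-bond units + 0 from the CH(+) atom = 6.
That gives a 4n+2 count (6, n = 1).

Aromatic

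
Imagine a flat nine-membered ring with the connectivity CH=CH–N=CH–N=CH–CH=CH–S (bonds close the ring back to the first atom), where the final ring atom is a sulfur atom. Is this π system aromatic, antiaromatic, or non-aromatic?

Check conjugation: each doubly-bonded ring atom is sp² with one p-orbital electron; the doubly-bonded nitrogens are pyridine-type — their lone pairs lie in the ring plane, leaving one electron in the p orbital; the sulfur donates one lone pair from its p orbital — every position has a p orbital, so the cyclic π system is continuous.
Adding the contributions, 4 × 2 = 8 from the double-bond units + 2 from the S atom = 10.
Since 10 = 4·2 + 2, the ring meets the 4n+2 criterion.

Aromatic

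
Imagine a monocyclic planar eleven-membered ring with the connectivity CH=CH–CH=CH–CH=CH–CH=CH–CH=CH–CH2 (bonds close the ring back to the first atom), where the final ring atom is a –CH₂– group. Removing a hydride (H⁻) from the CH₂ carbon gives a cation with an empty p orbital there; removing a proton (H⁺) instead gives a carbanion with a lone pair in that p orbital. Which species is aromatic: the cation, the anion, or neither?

Once that carbon is sp², every ring atom has a p orbital and both ions are fully conjugated.
Cation: 5 × 2 + 0 = 10 π electrons → 4(2)+2, aromatic.
Anion: 5 × 2 + 2 = 12 π electrons → 4(3), antiaromatic.

The cation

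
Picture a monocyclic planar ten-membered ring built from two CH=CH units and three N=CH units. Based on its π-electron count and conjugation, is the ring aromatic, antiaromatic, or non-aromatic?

Check conjugation: each doubly-bonded ring atom is sp² with one p-orbital electron; each sp² =N– keeps its lone pair in-plane and puts one electron into the π system — every position has a p orbital, so the cyclic π system is continuous.
π-electron count: 5 × 2 = 10 from the 5 double-bond units.
That gives a 4n+2 count (10, n = 2).

Aromatic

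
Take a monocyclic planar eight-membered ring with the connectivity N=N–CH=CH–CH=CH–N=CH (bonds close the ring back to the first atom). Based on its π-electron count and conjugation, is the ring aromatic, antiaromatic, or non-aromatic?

Every ring atom contributes a p orbital perpendicular to the ring (each doubly-bonded ring atom is sp² with one p-orbital electron; the doubly-bonded nitrogens are pyridine-type — their lone pairs lie in the ring plane, leaving one electron in the p orbital), so the π system is cyclic and fully conjugated.
π-electron count: 4 × 2 = 8 from the 4 double-bond units.
With 8 = 4·2 π electrons, Hückel's rule classifies the planar ring as antiaromatic.

Antiaromatic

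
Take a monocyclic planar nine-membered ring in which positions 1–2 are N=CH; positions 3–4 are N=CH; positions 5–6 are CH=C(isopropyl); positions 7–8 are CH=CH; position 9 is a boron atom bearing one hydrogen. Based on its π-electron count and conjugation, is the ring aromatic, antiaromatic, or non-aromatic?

Antiaromatic

Every ring atom contributes a p orbital perpendicular to the ring (each doubly-bonded ring atom is sp² with one p-orbital electron; each sp² =N– keeps its lone pair in-plane and puts one electron into the π system; the boron has an empty p orbital), so the π system is cyclic and fully conjugated.
Counting π electrons: 4 × 2 = 8 from the double-bond units + 0 from the BH atom = 8.
With 8 = 4·2 π electrons, Hückel's rule classifies the planar ring as antiaromatic.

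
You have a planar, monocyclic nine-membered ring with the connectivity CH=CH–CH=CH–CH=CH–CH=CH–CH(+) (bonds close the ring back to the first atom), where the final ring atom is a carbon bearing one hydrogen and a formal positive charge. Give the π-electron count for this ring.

All ring atoms are sp² and supply a p orbital to the ring (each doubly-bonded ring atom is sp² with one p-orbital electron; the carbocation has an empty p orbital); the conjugation is uninterrupted.
Counting π electrons: 4 × 2 = 8 from the double-bond units + 0 from the CH(+) atom = 8.

8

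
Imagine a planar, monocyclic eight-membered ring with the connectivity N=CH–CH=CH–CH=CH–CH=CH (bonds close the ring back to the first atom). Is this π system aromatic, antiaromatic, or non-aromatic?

Antiaromatic

All ring atoms are sp² and supply a p orbital to the ring (the double-bond atoms are sp², each contributing one p electron; the doubly-bonded nitrogens are pyridine-type — their lone pairs lie in the ring plane, leaving one electron in the p orbital); the conjugation is uninterrupted.
Counting π electrons: 4 × 2 = 8 from the 4 double-bond units.
A 4n π count (8, n = 2) in a planar conjugated ring means antiaromatic.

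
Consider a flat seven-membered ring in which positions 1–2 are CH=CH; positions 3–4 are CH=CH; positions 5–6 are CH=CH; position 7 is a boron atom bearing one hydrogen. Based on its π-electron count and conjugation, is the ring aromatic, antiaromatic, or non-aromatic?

Aromatic

All ring atoms are sp² and supply a p orbital to the ring (the double-bond atoms are sp², each contributing one p electron; the boron has an empty p orbital); the conjugation is uninterrupted.
Tallying contributions gives 3 × 2 = 6 from the double-bond units + 0 from the BH atom = 6.
That gives a 4n+2 count (6, n = 1).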